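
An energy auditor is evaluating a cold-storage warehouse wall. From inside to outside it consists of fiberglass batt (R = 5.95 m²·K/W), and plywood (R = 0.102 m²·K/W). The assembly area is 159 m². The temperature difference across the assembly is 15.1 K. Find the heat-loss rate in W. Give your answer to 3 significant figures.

397 W

R_total = 5.95 + 0.102 = 6.052 m²·K/W
Q = A·ΔT/R = 159 × 15.1 / 6.052 = 396.7 W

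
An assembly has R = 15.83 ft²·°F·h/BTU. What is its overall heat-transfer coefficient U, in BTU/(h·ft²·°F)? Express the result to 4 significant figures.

0.06317 BTU/(h·ft²·°F)

U = 1/R = 1/15.83 = 0.063171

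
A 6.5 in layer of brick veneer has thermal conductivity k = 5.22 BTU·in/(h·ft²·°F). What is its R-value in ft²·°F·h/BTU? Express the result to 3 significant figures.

1.25 ft²·°F·h/BTU

R = L/k = 6.5/5.22 = 1.245 ft²·°F·h/BTU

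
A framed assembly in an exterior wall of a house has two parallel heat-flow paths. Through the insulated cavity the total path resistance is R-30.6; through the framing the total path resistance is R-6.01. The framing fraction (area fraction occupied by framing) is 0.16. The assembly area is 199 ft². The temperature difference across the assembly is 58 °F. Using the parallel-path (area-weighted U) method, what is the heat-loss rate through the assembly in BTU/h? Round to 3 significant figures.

U_eff = 0.84/30.6 + 0.16/6.01 = 0.02745 + 0.02662 = 0.05407
R_eff = 1/U_eff = 18.49 ft²·°F·h/BTU
Q = 199 × 58 / 18.49 = 624.1 BTU/h

624 BTU/h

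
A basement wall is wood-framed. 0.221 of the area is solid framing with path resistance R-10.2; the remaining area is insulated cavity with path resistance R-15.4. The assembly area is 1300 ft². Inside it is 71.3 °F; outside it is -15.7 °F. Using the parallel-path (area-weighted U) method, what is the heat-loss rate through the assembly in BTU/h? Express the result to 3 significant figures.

U_eff = 0.779/15.4 + 0.221/10.2 = 0.05058 + 0.02167 = 0.07225
R_eff = 1/U_eff = 13.84 ft²·°F·h/BTU
Q = 1300 × (71.3 − (-15.7)) / 13.84 = 8172 BTU/h

8170 BTU/h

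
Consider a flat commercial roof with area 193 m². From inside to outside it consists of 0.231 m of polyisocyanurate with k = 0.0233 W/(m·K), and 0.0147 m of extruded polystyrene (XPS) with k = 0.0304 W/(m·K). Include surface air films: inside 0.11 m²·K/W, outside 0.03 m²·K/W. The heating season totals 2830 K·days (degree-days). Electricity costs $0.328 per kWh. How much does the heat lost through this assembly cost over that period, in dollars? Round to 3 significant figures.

408 dollars

0.231/0.0233 = 9.914
0.0147/0.0304 = 0.4836
R_total = 0.11 + 9.914 + 0.4836 + 0.03 = 10.54 m²·K/W
E = A × HDD × 24 / R / 1000 = 193 × 2830 × 24 / 10.54 / 1000 = 1244 kWh
Cost = 1244 × 0.328 = $408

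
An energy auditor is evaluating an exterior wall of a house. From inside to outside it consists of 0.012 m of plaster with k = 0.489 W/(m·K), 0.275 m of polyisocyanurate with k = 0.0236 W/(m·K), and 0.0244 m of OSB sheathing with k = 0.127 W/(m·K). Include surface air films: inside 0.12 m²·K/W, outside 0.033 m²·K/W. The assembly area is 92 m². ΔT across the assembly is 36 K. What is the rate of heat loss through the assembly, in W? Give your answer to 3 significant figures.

0.012/0.489 = 0.02454
0.275/0.0236 = 11.65
0.0244/0.127 = 0.1921
R_total = 0.12 + 0.02454 + 11.65 + 0.1921 + 0.033 = 12.02 m²·K/W
Q = A·ΔT/R = 92 × 36 / 12.02 = 275.5 W

275 W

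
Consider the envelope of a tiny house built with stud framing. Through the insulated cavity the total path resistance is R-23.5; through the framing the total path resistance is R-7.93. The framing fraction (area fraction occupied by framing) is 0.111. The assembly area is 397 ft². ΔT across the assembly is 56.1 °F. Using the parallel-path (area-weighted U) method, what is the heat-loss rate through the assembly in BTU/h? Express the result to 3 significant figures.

1150 BTU/h

U_eff = 0.889/23.5 + 0.111/7.93 = 0.03783 + 0.014 = 0.05183
R_eff = 1/U_eff = 19.29 ft²·°F·h/BTU
Q = 397 × 56.1 / 19.29 = 1154 BTU/h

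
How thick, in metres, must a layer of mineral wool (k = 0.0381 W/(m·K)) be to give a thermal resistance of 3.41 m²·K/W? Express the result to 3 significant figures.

0.130 m

L = R·k = 3.41 × 0.0381 = 0.1299 m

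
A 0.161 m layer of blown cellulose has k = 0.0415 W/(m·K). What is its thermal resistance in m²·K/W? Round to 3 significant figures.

3.88 m²·K/W

R = L/k = 0.161/0.0415 = 3.88 m²·K/W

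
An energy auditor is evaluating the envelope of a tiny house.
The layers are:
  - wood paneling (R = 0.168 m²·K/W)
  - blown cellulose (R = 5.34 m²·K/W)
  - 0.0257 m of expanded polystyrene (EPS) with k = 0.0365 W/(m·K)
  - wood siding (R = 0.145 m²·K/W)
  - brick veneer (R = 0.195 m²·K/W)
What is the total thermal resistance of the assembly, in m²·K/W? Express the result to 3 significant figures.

6.55 m²·K/W

0.0257/0.0365 = 0.7041
R_total = 0.168 + 5.34 + 0.7041 + 0.145 + 0.195 = 6.552 m²·K/W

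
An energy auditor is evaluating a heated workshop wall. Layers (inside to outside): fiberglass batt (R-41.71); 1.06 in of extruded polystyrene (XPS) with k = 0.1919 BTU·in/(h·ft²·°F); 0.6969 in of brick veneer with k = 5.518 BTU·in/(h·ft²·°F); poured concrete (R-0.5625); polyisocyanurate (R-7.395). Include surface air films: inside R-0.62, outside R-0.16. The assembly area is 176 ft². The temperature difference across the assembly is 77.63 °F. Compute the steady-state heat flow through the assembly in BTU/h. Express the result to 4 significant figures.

243.6 BTU/h

1.06/0.1919 = 5.5237
0.6969/5.518 = 0.1263
R_total = 0.62 + 41.71 + 5.5237 + 0.1263 + 0.5625 + 7.395 + 0.16 = 56.098 ft²·°F·h/BTU
Q = A·ΔT/R = 176 × 77.63 / 56.098 = 243.56 BTU/h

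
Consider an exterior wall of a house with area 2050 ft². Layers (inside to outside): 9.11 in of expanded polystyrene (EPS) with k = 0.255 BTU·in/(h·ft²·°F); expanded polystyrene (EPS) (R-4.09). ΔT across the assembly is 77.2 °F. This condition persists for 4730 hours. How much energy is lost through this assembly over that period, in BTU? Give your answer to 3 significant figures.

9.11/0.255 = 35.73
R_total = 35.73 + 4.09 = 39.82 ft²·°F·h/BTU
Q = 2050 × 77.2 / 39.82 = 3975 BTU/h
E = 3975 × 4730 = 18800000 BTU

18800000 BTU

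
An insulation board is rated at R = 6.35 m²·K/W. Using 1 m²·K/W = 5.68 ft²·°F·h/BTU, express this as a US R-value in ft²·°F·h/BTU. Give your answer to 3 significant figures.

R_US = 6.35 × 5.68 = 36.07

36.1 ft²·°F·h/BTU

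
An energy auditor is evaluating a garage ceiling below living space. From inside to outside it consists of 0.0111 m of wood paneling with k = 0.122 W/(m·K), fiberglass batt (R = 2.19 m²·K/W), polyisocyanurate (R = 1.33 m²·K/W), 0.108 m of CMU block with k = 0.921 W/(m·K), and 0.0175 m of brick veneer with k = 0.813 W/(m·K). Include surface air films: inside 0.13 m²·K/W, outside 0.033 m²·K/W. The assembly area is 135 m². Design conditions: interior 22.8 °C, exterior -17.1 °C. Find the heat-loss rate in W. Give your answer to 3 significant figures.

1380 W

0.0111/0.122 = 0.09098
0.108/0.921 = 0.1173
0.0175/0.813 = 0.02153
R_total = 0.13 + 0.09098 + 2.19 + 1.33 + 0.1173 + 0.02153 + 0.033 = 3.913 m²·K/W
Q = A·ΔT/R = 135 × (22.8 − (-17.1)) / 3.913 = 1377 W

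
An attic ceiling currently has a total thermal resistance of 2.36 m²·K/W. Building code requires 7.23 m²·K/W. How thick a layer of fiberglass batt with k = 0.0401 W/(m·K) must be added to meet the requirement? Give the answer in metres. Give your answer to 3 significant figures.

ΔR = 7.23 − 2.36 = 4.87 m²·K/W
L = ΔR × k = 4.87 × 0.0401 = 0.1953 m

0.195 m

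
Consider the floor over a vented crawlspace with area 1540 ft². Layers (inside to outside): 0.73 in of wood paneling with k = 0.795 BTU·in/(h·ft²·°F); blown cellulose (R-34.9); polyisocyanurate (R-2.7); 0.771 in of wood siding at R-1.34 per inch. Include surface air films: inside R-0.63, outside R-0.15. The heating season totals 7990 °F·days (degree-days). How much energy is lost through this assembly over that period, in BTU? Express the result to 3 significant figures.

0.73/0.795 = 0.9182
0.771 × 1.34 = 1.033
R_total = 0.63 + 0.9182 + 34.9 + 2.7 + 1.033 + 0.15 = 40.33 ft²·°F·h/BTU
E = A × HDD × 24 / R = 1540 × 7990 × 24 / 40.33 = 7322000 BTU

7320000 BTU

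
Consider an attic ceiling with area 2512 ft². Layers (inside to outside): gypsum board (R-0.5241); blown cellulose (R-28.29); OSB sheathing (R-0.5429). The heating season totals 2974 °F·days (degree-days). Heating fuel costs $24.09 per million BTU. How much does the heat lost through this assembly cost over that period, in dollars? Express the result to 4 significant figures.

R_total = 0.5241 + 28.29 + 0.5429 = 29.357 ft²·°F·h/BTU
E = A × HDD × 24 / R = 2512 × 2974 × 24 / 29.357 = 6107500 BTU
Cost = 6107500/10⁶ × 24.09 = $147.13

147.1 dollars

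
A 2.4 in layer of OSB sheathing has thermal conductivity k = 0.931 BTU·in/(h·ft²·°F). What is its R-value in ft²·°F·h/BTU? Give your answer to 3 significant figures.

R = L/k = 2.4/0.931 = 2.578 ft²·°F·h/BTU

2.58 ft²·°F·h/BTU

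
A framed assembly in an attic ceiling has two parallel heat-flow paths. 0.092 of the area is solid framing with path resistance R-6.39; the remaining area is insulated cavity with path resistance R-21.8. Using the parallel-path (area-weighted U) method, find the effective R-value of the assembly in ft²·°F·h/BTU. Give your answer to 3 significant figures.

U_eff = 0.908/21.8 + 0.092/6.39 = 0.04165 + 0.0144 = 0.05605
R_eff = 1/U_eff = 17.84 ft²·°F·h/BTU

17.8 ft²·°F·h/BTU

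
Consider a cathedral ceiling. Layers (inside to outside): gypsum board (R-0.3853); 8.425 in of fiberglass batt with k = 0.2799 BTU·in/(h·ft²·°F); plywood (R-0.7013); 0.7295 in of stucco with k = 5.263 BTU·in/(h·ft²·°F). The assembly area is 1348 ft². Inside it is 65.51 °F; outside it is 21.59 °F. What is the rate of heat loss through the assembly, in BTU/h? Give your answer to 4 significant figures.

1890 BTU/h

8.425/0.2799 = 30.1
0.7295/5.263 = 0.13861
R_total = 0.3853 + 30.1 + 0.7013 + 0.13861 = 31.325 ft²·°F·h/BTU
Q = A·ΔT/R = 1348 × (65.51 − 21.59) / 31.325 = 1890 BTU/h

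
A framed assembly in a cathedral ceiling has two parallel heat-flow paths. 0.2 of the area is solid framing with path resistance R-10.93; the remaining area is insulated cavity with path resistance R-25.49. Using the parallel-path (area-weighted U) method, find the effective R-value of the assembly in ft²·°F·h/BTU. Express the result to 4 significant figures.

20.13 ft²·°F·h/BTU

U_eff = 0.8/25.49 + 0.2/10.93 = 0.031385 + 0.018298 = 0.049683
R_eff = 1/U_eff = 20.128 ft²·°F·h/BTU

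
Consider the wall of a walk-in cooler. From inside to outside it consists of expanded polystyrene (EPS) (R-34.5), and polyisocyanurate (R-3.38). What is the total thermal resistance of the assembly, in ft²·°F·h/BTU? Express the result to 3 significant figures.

R_total = 34.5 + 3.38 = 37.88 ft²·°F·h/BTU

37.9 ft²·°F·h/BTU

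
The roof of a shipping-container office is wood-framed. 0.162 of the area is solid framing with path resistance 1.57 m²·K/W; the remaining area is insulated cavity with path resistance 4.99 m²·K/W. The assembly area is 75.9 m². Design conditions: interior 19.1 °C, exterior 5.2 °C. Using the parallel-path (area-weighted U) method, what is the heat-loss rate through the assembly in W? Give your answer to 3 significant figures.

U_eff = 0.838/4.99 + 0.162/1.57 = 0.1679 + 0.1032 = 0.2711
R_eff = 1/U_eff = 3.688 m²·K/W
Q = 75.9 × (19.1 − 5.2) / 3.688 = 286 W

286 W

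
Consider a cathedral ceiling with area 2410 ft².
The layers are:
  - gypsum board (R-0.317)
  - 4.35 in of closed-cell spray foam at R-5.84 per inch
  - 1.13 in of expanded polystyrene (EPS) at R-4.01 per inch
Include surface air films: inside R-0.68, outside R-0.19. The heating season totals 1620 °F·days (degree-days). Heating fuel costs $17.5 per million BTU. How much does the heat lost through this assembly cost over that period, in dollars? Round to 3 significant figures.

52.7 dollars

4.35 × 5.84 = 25.4
1.13 × 4.01 = 4.531
R_total = 0.68 + 0.317 + 25.4 + 4.531 + 0.19 = 31.12 ft²·°F·h/BTU
E = A × HDD × 24 / R = 2410 × 1620 × 24 / 31.12 = 3011000 BTU
Cost = 3011000/10⁶ × 17.5 = $52.69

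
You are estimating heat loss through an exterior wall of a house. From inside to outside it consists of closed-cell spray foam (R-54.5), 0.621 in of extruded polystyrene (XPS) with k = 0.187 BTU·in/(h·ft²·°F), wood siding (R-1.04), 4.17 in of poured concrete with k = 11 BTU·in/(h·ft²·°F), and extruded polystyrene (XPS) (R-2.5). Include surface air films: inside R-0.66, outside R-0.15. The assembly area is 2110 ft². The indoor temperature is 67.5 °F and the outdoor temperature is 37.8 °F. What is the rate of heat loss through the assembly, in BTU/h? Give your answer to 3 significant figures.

0.621/0.187 = 3.321
4.17/11 = 0.3791
R_total = 0.66 + 54.5 + 3.321 + 1.04 + 0.3791 + 2.5 + 0.15 = 62.55 ft²·°F·h/BTU
Q = A·ΔT/R = 2110 × (67.5 − 37.8) / 62.55 = 1002 BTU/h

1000 BTU/h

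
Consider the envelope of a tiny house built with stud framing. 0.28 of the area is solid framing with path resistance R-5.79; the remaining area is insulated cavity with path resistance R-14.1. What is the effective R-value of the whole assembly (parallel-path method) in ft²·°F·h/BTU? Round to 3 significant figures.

U_eff = 0.72/14.1 + 0.28/5.79 = 0.05106 + 0.04836 = 0.09942
R_eff = 1/U_eff = 10.06 ft²·°F·h/BTU

10.1 ft²·°F·h/BTU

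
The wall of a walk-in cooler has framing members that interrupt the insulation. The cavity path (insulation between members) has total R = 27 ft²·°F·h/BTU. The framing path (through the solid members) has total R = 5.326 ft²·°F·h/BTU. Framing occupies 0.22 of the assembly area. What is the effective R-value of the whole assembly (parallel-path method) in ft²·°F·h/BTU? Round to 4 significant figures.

14.25 ft²·°F·h/BTU

U_eff = 0.78/27 + 0.22/5.326 = 0.028889 + 0.041307 = 0.070196
R_eff = 1/U_eff = 14.246 ft²·°F·h/BTU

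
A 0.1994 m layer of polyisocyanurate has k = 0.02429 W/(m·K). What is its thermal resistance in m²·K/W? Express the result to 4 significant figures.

8.209 m²·K/W

R = L/k = 0.1994/0.02429 = 8.2091 m²·K/W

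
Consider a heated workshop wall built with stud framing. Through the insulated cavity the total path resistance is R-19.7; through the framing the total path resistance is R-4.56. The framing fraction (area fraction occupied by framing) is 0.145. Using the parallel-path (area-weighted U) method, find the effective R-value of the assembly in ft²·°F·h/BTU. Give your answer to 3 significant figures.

U_eff = 0.855/19.7 + 0.145/4.56 = 0.0434 + 0.0318 = 0.0752
R_eff = 1/U_eff = 13.3 ft²·°F·h/BTU

13.3 ft²·°F·h/BTU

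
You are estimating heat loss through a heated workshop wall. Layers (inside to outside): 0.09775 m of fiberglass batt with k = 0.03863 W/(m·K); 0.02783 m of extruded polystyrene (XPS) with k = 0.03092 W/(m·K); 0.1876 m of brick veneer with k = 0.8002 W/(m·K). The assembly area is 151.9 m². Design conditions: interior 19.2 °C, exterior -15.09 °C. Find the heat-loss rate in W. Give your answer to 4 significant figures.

0.09775/0.03863 = 2.5304
0.02783/0.03092 = 0.90006
0.1876/0.8002 = 0.23444
R_total = 2.5304 + 0.90006 + 0.23444 = 3.6649 m²·K/W
Q = A·ΔT/R = 151.9 × (19.2 − (-15.09)) / 3.6649 = 1421.2 W

1421 W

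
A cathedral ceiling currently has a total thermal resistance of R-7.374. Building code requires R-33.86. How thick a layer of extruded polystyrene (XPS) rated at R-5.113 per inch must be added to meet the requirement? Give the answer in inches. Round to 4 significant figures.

5.180 in

ΔR = 33.86 − 7.374 = 26.486 ft²·°F·h/BTU
L = ΔR / (R/in) = 26.486/5.113 = 5.1801 in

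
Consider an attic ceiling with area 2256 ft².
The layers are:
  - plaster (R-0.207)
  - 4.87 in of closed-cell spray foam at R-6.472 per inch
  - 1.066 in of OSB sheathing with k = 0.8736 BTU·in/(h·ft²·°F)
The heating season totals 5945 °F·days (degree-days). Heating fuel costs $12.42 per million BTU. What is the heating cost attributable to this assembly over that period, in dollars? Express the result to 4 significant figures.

121.3 dollars

4.87 × 6.472 = 31.519
1.066/0.8736 = 1.2202
R_total = 0.207 + 31.519 + 1.2202 = 32.946 ft²·°F·h/BTU
E = A × HDD × 24 / R = 2256 × 5945 × 24 / 32.946 = 9770100 BTU
Cost = 9770100/10⁶ × 12.42 = $121.35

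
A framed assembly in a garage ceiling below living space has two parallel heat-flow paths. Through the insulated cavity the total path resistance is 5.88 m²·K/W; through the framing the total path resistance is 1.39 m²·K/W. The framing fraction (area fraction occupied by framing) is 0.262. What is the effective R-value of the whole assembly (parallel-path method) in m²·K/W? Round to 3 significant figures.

U_eff = 0.738/5.88 + 0.262/1.39 = 0.1255 + 0.1885 = 0.314
R_eff = 1/U_eff = 3.185 m²·K/W

3.18 m²·K/W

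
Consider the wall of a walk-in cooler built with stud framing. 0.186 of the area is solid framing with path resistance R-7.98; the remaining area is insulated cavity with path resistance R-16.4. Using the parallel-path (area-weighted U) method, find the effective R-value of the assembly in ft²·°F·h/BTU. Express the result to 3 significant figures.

U_eff = 0.814/16.4 + 0.186/7.98 = 0.04963 + 0.02331 = 0.07294
R_eff = 1/U_eff = 13.71 ft²·°F·h/BTU

13.7 ft²·°F·h/BTU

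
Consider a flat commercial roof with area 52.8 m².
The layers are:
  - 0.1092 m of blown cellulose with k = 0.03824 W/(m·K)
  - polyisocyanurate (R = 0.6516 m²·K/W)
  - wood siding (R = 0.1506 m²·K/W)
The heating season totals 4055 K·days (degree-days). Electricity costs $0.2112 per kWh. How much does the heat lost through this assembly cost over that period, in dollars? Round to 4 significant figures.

0.1092/0.03824 = 2.8556
R_total = 2.8556 + 0.6516 + 0.1506 = 3.6578 m²·K/W
E = A × HDD × 24 / R / 1000 = 52.8 × 4055 × 24 / 3.6578 / 1000 = 1404.8 kWh
Cost = 1404.8 × 0.2112 = $296.69

296.7 dollars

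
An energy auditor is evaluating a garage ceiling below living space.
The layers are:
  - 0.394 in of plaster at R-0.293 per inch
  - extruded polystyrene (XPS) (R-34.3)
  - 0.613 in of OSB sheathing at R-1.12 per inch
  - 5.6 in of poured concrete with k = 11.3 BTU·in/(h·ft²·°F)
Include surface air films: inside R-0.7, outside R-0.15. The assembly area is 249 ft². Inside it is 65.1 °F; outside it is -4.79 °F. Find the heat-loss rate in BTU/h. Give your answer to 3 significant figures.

477 BTU/h

0.394 × 0.293 = 0.1154
0.613 × 1.12 = 0.6866
5.6/11.3 = 0.4956
R_total = 0.7 + 0.1154 + 34.3 + 0.6866 + 0.4956 + 0.15 = 36.45 ft²·°F·h/BTU
Q = A·ΔT/R = 249 × (65.1 − (-4.79)) / 36.45 = 477.5 BTU/h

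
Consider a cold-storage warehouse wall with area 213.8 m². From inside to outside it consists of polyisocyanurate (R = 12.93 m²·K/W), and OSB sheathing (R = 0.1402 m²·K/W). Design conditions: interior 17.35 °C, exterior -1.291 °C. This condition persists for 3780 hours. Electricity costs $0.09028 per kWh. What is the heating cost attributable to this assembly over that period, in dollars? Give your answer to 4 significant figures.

R_total = 12.93 + 0.1402 = 13.07 m²·K/W
Q = 213.8 × (17.35 − (-1.291)) / 13.07 = 304.93 W
E = 304.93 W × 3780 h / 1000 = 1152.6 kWh
Cost = 1152.6 × 0.09028 = $104.06

104.1 dollars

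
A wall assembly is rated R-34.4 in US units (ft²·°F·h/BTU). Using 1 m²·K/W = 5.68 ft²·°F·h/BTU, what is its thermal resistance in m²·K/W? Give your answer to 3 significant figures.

6.06 m²·K/W

R_SI = 34.4/5.68 = 6.056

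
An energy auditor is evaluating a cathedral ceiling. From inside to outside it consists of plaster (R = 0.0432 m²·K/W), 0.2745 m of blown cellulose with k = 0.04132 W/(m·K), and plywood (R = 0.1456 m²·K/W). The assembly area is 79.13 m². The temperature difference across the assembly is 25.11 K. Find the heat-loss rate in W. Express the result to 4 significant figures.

290.8 W

0.2745/0.04132 = 6.6433
R_total = 0.0432 + 6.6433 + 0.1456 = 6.8321 m²·K/W
Q = A·ΔT/R = 79.13 × 25.11 / 6.8321 = 290.83 W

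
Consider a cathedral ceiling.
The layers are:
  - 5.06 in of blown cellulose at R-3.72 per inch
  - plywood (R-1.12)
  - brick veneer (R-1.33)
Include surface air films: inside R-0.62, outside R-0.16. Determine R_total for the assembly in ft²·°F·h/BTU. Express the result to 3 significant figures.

5.06 × 3.72 = 18.82
R_total = 0.62 + 18.82 + 1.12 + 1.33 + 0.16 = 22.05 ft²·°F·h/BTU

22.1 ft²·°F·h/BTU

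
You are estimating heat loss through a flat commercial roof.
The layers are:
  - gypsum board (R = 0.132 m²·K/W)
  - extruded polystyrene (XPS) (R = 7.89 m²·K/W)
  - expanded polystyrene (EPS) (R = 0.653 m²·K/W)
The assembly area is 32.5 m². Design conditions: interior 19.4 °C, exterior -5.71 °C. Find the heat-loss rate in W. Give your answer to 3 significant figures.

R_total = 0.132 + 7.89 + 0.653 = 8.675 m²·K/W
Q = A·ΔT/R = 32.5 × (19.4 − (-5.71)) / 8.675 = 94.07 W

94.1 W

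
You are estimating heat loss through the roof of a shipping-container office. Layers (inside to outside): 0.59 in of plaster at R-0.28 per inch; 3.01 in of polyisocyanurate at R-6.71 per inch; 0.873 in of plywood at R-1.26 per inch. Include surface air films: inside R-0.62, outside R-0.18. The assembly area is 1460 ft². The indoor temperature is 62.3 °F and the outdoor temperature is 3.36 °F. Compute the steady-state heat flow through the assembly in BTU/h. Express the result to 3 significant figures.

0.59 × 0.28 = 0.1652
3.01 × 6.71 = 20.2
0.873 × 1.26 = 1.1
R_total = 0.62 + 0.1652 + 20.2 + 1.1 + 0.18 = 22.26 ft²·°F·h/BTU
Q = A·ΔT/R = 1460 × (62.3 − 3.36) / 22.26 = 3865 BTU/h

3870 BTU/h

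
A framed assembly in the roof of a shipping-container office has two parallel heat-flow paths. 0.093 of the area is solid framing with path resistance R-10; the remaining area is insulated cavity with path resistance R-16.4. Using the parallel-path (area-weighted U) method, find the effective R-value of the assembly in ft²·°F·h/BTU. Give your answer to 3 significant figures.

U_eff = 0.907/16.4 + 0.093/10 = 0.0553 + 0.0093 = 0.0646
R_eff = 1/U_eff = 15.48 ft²·°F·h/BTU

15.5 ft²·°F·h/BTU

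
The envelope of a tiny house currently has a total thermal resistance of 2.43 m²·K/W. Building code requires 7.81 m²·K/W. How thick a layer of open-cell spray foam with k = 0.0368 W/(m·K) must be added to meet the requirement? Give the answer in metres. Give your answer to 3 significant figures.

0.198 m

ΔR = 7.81 − 2.43 = 5.38 m²·K/W
L = ΔR × k = 5.38 × 0.0368 = 0.198 m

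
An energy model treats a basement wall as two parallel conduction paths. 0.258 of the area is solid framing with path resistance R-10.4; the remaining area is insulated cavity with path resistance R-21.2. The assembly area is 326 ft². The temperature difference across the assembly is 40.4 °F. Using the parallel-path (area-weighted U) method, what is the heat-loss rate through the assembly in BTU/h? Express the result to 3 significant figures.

U_eff = 0.742/21.2 + 0.258/10.4 = 0.035 + 0.02481 = 0.05981
R_eff = 1/U_eff = 16.72 ft²·°F·h/BTU
Q = 326 × 40.4 / 16.72 = 787.7 BTU/h

788 BTU/h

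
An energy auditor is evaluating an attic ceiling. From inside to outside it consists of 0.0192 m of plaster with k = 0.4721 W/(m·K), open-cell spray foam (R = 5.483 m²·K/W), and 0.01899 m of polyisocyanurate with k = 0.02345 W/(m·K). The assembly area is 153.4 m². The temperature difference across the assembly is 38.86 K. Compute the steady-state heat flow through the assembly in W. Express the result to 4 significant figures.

941.2 W

0.0192/0.4721 = 0.040669
0.01899/0.02345 = 0.80981
R_total = 0.040669 + 5.483 + 0.80981 = 6.3335 m²·K/W
Q = A·ΔT/R = 153.4 × 38.86 / 6.3335 = 941.21 W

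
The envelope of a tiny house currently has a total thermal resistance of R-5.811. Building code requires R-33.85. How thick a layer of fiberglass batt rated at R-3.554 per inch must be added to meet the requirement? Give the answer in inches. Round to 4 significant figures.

ΔR = 33.85 − 5.811 = 28.039 ft²·°F·h/BTU
L = ΔR / (R/in) = 28.039/3.554 = 7.8894 in

7.889 in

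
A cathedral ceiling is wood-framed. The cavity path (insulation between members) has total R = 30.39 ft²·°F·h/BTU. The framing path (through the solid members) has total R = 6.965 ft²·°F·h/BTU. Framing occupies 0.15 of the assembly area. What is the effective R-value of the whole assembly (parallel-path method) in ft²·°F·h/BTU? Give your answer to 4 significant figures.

U_eff = 0.85/30.39 + 0.15/6.965 = 0.02797 + 0.021536 = 0.049506
R_eff = 1/U_eff = 20.2 ft²·°F·h/BTU

20.20 ft²·°F·h/BTU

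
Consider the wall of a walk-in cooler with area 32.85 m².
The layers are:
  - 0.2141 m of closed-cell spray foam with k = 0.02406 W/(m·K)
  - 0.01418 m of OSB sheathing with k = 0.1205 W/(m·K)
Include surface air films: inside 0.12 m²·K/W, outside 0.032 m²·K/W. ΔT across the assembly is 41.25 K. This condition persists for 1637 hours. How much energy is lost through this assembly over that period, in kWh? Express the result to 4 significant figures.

0.2141/0.02406 = 8.8986
0.01418/0.1205 = 0.11768
R_total = 0.12 + 8.8986 + 0.11768 + 0.032 = 9.1683 m²·K/W
Q = 32.85 × 41.25 / 9.1683 = 147.8 W
E = 147.8 W × 1637 h / 1000 = 241.95 kWh

241.9 kWh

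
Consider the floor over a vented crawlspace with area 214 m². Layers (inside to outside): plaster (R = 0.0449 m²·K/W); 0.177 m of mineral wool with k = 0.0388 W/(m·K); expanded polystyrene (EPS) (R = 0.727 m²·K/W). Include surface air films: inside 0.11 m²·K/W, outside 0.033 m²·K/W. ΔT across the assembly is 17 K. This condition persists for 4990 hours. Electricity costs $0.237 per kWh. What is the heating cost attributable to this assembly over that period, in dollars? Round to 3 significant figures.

0.177/0.0388 = 4.562
R_total = 0.11 + 0.0449 + 4.562 + 0.727 + 0.033 = 5.477 m²·K/W
Q = 214 × 17 / 5.477 = 664.3 W
E = 664.3 W × 4990 h / 1000 = 3315 kWh
Cost = 3315 × 0.237 = $785.6

786 dollars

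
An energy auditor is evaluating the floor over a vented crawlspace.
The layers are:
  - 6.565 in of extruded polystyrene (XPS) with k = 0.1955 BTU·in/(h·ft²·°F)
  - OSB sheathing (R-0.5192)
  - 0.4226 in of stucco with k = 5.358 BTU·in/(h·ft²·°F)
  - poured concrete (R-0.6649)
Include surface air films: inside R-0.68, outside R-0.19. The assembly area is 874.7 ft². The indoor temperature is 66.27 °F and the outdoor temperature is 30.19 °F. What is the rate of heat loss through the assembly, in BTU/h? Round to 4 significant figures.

883.7 BTU/h

6.565/0.1955 = 33.581
0.4226/5.358 = 0.078873
R_total = 0.68 + 33.581 + 0.5192 + 0.078873 + 0.6649 + 0.19 = 35.714 ft²·°F·h/BTU
Q = A·ΔT/R = 874.7 × (66.27 − 30.19) / 35.714 = 883.68 BTU/h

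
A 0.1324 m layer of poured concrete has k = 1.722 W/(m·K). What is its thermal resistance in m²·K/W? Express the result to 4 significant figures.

0.07689 m²·K/W

R = L/k = 0.1324/1.722 = 0.076887 m²·K/W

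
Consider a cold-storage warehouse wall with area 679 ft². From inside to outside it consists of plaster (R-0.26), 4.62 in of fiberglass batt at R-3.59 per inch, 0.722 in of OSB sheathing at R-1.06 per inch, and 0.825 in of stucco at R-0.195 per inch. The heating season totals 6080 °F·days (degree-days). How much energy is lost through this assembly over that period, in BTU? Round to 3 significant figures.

4.62 × 3.59 = 16.59
0.722 × 1.06 = 0.7653
0.825 × 0.195 = 0.1609
R_total = 0.26 + 16.59 + 0.7653 + 0.1609 = 17.77 ft²·°F·h/BTU
E = A × HDD × 24 / R = 679 × 6080 × 24 / 17.77 = 5575000 BTU

5580000 BTU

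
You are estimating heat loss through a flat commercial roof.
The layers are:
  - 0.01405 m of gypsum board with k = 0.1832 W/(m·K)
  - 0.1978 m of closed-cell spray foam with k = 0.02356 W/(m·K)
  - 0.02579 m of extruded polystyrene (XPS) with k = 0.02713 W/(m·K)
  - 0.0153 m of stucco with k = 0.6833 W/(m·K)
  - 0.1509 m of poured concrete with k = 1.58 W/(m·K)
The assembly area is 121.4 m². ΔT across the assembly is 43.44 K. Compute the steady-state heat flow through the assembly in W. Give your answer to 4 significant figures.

0.01405/0.1832 = 0.076692
0.1978/0.02356 = 8.3956
0.02579/0.02713 = 0.95061
0.0153/0.6833 = 0.022391
0.1509/1.58 = 0.095506
R_total = 0.076692 + 8.3956 + 0.95061 + 0.022391 + 0.095506 = 9.5408 m²·K/W
Q = A·ΔT/R = 121.4 × 43.44 / 9.5408 = 552.74 W

552.7 W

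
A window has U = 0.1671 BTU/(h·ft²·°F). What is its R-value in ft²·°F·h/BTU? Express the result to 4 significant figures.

5.984 ft²·°F·h/BTU

R = 1/U = 1/0.1671 = 5.9844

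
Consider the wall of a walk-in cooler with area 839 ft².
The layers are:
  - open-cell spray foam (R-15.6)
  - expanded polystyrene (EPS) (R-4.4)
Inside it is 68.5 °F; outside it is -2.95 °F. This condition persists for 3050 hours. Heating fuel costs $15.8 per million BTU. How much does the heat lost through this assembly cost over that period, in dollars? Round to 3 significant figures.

R_total = 15.6 + 4.4 = 20 ft²·°F·h/BTU
Q = 839 × (68.5 − (-2.95)) / 20 = 2997 BTU/h
E = 2997 × 3050 = 9142000 BTU
Cost = 9142000/10⁶ × 15.8 = $144.4

144 dollars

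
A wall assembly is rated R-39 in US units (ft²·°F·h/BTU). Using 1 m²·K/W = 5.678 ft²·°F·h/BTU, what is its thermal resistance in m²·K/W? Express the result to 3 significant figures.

R_SI = 39/5.678 = 6.869

6.87 m²·K/W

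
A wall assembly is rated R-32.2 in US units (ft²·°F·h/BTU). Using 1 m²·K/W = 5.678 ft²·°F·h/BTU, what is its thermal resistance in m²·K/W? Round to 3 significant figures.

5.67 m²·K/W

R_SI = 32.2/5.678 = 5.671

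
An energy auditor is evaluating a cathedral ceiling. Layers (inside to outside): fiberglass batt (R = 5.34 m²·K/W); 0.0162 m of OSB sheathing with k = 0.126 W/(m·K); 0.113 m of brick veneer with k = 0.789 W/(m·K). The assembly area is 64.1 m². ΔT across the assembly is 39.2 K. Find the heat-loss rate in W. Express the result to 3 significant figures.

0.0162/0.126 = 0.1286
0.113/0.789 = 0.1432
R_total = 5.34 + 0.1286 + 0.1432 = 5.612 m²·K/W
Q = A·ΔT/R = 64.1 × 39.2 / 5.612 = 447.8 W

448 W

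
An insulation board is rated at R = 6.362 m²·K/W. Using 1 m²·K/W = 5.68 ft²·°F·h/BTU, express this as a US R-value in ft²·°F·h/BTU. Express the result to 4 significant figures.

R_US = 6.362 × 5.68 = 36.136

36.14 ft²·°F·h/BTU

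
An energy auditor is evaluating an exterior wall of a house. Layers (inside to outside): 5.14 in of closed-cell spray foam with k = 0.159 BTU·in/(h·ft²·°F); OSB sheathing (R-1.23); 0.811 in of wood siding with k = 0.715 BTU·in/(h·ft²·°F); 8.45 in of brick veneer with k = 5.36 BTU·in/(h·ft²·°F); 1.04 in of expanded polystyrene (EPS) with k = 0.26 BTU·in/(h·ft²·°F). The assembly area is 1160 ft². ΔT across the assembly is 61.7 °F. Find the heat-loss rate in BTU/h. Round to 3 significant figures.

1780 BTU/h

5.14/0.159 = 32.33
0.811/0.715 = 1.134
8.45/5.36 = 1.576
1.04/0.26 = 4
R_total = 32.33 + 1.23 + 1.134 + 1.576 + 4 = 40.27 ft²·°F·h/BTU
Q = A·ΔT/R = 1160 × 61.7 / 40.27 = 1777 BTU/h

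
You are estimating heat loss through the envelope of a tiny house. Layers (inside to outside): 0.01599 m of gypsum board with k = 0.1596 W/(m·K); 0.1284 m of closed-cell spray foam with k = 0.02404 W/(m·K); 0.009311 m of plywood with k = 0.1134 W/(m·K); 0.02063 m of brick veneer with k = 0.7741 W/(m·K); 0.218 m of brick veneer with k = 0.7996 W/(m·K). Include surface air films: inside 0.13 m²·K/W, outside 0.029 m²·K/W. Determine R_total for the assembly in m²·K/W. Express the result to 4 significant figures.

5.982 m²·K/W

0.01599/0.1596 = 0.10019
0.1284/0.02404 = 5.3411
0.009311/0.1134 = 0.082108
0.02063/0.7741 = 0.02665
0.218/0.7996 = 0.27264
R_total = 0.13 + 0.10019 + 5.3411 + 0.082108 + 0.02665 + 0.27264 + 0.029 = 5.9817 m²·K/W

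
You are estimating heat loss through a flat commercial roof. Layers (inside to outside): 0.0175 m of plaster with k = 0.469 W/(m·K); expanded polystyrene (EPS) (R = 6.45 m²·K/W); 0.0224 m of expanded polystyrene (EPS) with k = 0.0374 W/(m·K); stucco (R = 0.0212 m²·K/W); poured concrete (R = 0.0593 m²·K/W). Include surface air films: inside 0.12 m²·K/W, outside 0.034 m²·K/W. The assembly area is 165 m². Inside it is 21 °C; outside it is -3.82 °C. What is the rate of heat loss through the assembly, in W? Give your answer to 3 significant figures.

0.0175/0.469 = 0.03731
0.0224/0.0374 = 0.5989
R_total = 0.12 + 0.03731 + 6.45 + 0.5989 + 0.0212 + 0.0593 + 0.034 = 7.321 m²·K/W
Q = A·ΔT/R = 165 × (21 − (-3.82)) / 7.321 = 559.4 W

559 W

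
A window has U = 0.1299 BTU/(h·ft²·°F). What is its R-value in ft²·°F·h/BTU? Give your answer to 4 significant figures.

7.698 ft²·°F·h/BTU

R = 1/U = 1/0.1299 = 7.6982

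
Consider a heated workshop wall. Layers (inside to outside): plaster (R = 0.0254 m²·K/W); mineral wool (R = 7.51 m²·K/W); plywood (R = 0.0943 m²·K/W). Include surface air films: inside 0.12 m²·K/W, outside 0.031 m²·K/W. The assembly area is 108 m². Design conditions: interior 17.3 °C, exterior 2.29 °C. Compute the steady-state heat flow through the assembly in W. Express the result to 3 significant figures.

R_total = 0.12 + 0.0254 + 7.51 + 0.0943 + 0.031 = 7.781 m²·K/W
Q = A·ΔT/R = 108 × (17.3 − 2.29) / 7.781 = 208.3 W

208 W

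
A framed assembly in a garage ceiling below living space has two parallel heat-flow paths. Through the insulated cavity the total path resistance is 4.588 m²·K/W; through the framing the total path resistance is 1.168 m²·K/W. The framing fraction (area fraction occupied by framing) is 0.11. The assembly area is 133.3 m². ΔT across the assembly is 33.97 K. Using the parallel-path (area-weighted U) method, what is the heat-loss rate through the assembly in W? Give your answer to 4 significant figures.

1305 W

U_eff = 0.89/4.588 + 0.11/1.168 = 0.19398 + 0.094178 = 0.28816
R_eff = 1/U_eff = 3.4703 m²·K/W
Q = 133.3 × 33.97 / 3.4703 = 1304.9 W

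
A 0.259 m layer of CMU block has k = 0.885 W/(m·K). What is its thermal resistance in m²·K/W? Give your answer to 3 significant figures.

0.293 m²·K/W

R = L/k = 0.259/0.885 = 0.2927 m²·K/W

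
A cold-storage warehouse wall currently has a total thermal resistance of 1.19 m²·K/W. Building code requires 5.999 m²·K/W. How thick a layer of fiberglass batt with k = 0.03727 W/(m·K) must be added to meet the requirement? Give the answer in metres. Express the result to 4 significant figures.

ΔR = 5.999 − 1.19 = 4.809 m²·K/W
L = ΔR × k = 4.809 × 0.03727 = 0.17923 m

0.1792 m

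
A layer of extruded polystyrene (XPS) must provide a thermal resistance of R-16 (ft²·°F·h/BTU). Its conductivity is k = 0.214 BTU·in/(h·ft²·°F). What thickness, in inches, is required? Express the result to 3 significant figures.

L = R × k = 16 × 0.214 = 3.424 in

3.42 in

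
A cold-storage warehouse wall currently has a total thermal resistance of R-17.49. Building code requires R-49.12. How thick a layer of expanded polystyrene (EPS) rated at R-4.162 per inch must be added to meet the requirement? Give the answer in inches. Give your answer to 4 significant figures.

ΔR = 49.12 − 17.49 = 31.63 ft²·°F·h/BTU
L = ΔR / (R/in) = 31.63/4.162 = 7.5997 in

7.600 in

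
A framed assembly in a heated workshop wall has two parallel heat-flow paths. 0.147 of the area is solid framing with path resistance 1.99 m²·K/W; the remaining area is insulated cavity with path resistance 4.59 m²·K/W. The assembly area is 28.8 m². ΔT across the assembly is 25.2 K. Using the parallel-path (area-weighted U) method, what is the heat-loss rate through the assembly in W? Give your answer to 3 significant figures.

U_eff = 0.853/4.59 + 0.147/1.99 = 0.1858 + 0.07387 = 0.2597
R_eff = 1/U_eff = 3.85 m²·K/W
Q = 28.8 × 25.2 / 3.85 = 188.5 W

188 W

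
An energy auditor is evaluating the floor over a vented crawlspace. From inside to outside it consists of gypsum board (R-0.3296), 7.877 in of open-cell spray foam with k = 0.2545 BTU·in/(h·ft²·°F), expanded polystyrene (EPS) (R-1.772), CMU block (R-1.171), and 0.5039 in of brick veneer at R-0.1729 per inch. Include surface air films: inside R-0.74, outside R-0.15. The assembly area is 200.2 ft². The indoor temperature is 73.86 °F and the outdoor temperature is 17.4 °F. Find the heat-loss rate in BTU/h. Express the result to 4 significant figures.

7.877/0.2545 = 30.951
0.5039 × 0.1729 = 0.087124
R_total = 0.74 + 0.3296 + 30.951 + 1.772 + 1.171 + 0.087124 + 0.15 = 35.201 ft²·°F·h/BTU
Q = A·ΔT/R = 200.2 × (73.86 − 17.4) / 35.201 = 321.11 BTU/h

321.1 BTU/h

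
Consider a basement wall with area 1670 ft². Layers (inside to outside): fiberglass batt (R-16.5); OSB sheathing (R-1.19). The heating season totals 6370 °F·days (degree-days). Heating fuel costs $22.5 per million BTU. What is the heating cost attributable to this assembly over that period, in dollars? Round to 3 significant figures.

R_total = 16.5 + 1.19 = 17.69 ft²·°F·h/BTU
E = A × HDD × 24 / R = 1670 × 6370 × 24 / 17.69 = 14430000 BTU
Cost = 14430000/10⁶ × 22.5 = $324.7

325 dollars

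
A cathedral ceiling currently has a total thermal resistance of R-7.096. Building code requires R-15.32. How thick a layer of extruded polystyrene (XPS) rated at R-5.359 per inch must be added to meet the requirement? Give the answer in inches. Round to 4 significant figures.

1.535 in

ΔR = 15.32 − 7.096 = 8.224 ft²·°F·h/BTU
L = ΔR / (R/in) = 8.224/5.359 = 1.5346 in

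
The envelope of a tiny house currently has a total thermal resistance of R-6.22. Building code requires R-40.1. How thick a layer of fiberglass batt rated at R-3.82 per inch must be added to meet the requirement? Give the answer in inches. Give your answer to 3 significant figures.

8.87 in

ΔR = 40.1 − 6.22 = 33.88 ft²·°F·h/BTU
L = ΔR / (R/in) = 33.88/3.82 = 8.869 in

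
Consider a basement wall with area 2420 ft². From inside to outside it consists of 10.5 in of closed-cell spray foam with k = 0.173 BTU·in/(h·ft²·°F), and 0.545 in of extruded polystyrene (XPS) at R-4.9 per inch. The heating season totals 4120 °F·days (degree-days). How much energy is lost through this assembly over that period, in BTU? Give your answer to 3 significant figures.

10.5/0.173 = 60.69
0.545 × 4.9 = 2.671
R_total = 60.69 + 2.671 = 63.36 ft²·°F·h/BTU
E = A × HDD × 24 / R = 2420 × 4120 × 24 / 63.36 = 3776000 BTU

3780000 BTU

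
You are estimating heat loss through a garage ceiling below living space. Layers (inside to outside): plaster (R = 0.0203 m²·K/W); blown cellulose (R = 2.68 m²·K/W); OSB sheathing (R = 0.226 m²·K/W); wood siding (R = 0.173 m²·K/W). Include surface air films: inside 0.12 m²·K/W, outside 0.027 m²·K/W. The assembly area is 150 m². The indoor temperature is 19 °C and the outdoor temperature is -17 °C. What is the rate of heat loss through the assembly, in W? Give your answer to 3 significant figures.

R_total = 0.12 + 0.0203 + 2.68 + 0.226 + 0.173 + 0.027 = 3.246 m²·K/W
Q = A·ΔT/R = 150 × (19 − (-17)) / 3.246 = 1663 W

1660 W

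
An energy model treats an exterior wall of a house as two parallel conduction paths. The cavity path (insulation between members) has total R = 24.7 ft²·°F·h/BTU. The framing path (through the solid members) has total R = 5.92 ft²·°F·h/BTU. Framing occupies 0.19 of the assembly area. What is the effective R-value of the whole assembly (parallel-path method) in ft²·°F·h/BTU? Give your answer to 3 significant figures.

U_eff = 0.81/24.7 + 0.19/5.92 = 0.03279 + 0.03209 = 0.06489
R_eff = 1/U_eff = 15.41 ft²·°F·h/BTU

15.4 ft²·°F·h/BTU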